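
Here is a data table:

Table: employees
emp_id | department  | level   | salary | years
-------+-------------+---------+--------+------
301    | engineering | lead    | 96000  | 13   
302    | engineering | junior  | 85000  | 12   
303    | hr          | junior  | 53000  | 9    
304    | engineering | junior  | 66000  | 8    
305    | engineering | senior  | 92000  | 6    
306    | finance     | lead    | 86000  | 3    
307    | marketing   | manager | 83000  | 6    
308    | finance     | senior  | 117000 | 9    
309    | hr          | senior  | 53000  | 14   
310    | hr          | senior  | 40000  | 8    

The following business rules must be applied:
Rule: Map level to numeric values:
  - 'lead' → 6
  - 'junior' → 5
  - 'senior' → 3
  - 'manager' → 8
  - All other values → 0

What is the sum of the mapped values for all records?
47

Step 1: Apply mapping to each record
Step 2: Count by status:
  'lead': 2 records × 6 = 12
  'junior': 3 records × 5 = 15
  'senior': 4 records × 3 = 12
  'manager': 1 records × 8 = 8
Step 3: Sum all mapped values = 47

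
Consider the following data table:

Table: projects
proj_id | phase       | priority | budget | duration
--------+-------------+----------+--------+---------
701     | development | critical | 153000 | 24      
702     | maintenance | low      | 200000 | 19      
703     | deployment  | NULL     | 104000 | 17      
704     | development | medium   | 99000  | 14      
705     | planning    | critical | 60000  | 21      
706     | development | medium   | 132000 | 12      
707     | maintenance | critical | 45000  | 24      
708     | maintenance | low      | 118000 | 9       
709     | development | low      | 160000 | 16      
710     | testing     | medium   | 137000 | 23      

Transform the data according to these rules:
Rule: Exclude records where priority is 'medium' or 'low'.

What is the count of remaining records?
4

Step 1: Count records to exclude
  - 3 (medium) + 3 (low) = 6 records
Step 2: Total records: 10
Step 3: Remaining = 10 - 6 = 4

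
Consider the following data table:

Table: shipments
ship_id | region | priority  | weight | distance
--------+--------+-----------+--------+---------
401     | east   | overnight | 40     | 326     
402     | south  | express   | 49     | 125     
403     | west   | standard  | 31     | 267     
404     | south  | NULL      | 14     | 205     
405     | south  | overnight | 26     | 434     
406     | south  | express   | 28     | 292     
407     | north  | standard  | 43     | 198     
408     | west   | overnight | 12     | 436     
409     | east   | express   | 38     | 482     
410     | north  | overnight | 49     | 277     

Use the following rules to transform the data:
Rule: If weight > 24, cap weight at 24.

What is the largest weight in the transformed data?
24

Step 1: Original maximum weight = 49
Step 2: Apply cap at 24
Step 3: 8 records had weight > 24 and were capped
Step 4: Maximum after transformation = 24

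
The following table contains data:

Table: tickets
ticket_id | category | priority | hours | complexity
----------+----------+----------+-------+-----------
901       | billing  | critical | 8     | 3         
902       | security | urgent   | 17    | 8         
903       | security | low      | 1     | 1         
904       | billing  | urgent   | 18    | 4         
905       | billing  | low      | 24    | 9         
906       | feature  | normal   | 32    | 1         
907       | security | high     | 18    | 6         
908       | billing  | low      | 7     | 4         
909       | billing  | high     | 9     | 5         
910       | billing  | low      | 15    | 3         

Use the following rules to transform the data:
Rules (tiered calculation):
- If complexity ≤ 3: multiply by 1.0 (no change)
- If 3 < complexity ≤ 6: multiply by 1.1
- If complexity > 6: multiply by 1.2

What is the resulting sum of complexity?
49.3

Step 1: Tier 1 (complexity ≤ 3): 4 records, sum = 8 × 1.0 = 8.0
Step 2: Tier 2 (3 < complexity ≤ 6): 4 records, sum = 19 × 1.1 = 20.9
Step 3: Tier 3 (complexity > 6): 2 records, sum = 17 × 1.2 = 20.4
Step 4: Final sum = 8.0 + 20.9 + 20.4 = 49.3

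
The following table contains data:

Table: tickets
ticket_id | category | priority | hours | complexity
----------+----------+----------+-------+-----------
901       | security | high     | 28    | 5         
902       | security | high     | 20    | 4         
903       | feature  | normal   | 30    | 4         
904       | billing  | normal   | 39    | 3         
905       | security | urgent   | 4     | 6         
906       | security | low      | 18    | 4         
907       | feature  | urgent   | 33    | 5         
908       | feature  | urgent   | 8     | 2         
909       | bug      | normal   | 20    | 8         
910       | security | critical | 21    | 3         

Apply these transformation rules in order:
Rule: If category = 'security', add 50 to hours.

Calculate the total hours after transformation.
471

Step 1: Count records where category = 'security': 5
Step 2: Total bonus added: 5 × 50 = 250
Step 3: Original sum of hours: 221
Step 4: Final sum = 221 + 250 = 471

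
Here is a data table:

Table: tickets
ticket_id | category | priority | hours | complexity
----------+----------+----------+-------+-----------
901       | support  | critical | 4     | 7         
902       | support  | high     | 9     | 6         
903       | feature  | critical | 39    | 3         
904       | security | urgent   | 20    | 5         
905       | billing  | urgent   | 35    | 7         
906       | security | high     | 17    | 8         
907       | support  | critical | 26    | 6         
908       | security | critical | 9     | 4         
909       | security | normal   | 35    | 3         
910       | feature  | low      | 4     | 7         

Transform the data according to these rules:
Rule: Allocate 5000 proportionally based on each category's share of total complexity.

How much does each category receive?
billing: 625.0, feature: 892.86, security: 1785.71, support: 1696.43

Step 1: Calculate total complexity = 56
Step 2: Calculate each category's proportion:
  billing: 7/56 = 12.50% → 625.0
  feature: 10/56 = 17.86% → 892.86
  security: 20/56 = 35.71% → 1785.71
  support: 19/56 = 33.93% → 1696.43
Step 3: Verify: sum of allocations ≈ 5000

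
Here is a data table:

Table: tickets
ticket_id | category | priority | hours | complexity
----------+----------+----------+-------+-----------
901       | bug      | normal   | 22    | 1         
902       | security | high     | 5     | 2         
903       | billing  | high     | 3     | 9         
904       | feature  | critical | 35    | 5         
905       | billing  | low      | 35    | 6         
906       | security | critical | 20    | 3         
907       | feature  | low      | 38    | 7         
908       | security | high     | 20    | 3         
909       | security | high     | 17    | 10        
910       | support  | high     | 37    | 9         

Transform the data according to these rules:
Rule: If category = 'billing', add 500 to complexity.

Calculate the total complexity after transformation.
1055

Step 1: Count records where category = 'billing': 2
Step 2: Total bonus added: 2 × 500 = 1000
Step 3: Original sum of complexity: 55
Step 4: Final sum = 55 + 1000 = 1055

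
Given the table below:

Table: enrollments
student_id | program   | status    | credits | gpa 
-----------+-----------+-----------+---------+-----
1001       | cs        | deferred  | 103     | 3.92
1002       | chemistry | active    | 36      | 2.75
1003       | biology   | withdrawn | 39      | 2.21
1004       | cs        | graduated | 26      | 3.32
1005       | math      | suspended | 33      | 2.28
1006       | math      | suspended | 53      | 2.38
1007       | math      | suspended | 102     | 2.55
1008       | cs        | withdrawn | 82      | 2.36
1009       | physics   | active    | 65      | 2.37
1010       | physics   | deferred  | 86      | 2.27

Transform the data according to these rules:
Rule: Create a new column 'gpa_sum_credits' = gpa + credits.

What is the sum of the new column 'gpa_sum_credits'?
651.41

Step 1: For each record, compute gpa + credits
Example calculations:
  3.92 + 103 = 106.92
  2.75 + 36 = 38.75
  2.21 + 39 = 41.21
  ...
Step 2: Sum all derived values
Step 3: Total = 651.41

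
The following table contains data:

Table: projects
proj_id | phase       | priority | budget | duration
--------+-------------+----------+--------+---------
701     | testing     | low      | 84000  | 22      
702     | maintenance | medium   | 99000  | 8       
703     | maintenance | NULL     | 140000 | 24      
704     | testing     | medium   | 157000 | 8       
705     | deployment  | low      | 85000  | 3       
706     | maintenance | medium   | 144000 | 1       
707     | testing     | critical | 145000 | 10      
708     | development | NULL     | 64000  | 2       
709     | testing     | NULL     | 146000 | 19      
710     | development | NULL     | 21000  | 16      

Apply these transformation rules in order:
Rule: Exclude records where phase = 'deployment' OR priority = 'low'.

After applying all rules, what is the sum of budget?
916000

Step 1: Find records where phase = 'deployment' OR priority = 'low'
Step 2: 2 records match, summing to 169000
Step 3: Original sum: 1085000
Step 4: Remaining sum = 1085000 - 169000 = 916000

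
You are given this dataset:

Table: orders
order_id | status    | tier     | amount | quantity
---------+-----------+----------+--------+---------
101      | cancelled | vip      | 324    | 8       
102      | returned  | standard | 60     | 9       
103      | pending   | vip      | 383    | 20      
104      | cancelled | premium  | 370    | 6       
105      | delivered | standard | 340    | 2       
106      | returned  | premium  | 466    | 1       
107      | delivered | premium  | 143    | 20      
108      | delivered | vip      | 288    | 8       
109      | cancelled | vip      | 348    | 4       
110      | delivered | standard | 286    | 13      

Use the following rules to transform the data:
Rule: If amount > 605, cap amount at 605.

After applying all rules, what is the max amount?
466

Step 1: Original maximum amount = 466
Step 2: Check cap of 605 against maximum
Step 3: No records exceed the cap (max 466 <= cap 605), so no capping applies
Step 4: Maximum after transformation = 466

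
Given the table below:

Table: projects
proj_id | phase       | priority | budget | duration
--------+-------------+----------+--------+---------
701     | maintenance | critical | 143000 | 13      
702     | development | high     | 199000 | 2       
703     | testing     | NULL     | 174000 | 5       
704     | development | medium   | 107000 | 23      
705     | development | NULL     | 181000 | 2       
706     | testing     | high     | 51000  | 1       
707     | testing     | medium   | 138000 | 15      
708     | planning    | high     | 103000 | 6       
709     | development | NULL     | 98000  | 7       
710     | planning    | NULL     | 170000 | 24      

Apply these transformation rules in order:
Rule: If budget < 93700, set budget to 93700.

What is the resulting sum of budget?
1406700

Step 1: 1 records have budget < 93700
Step 2: These records originally summed to 51000
Step 3: After setting to minimum: 1 × 93700 = 93700
Step 4: Unaffected records sum: 1313000
Step 5: Final sum = 93700 + 1313000 = 1406700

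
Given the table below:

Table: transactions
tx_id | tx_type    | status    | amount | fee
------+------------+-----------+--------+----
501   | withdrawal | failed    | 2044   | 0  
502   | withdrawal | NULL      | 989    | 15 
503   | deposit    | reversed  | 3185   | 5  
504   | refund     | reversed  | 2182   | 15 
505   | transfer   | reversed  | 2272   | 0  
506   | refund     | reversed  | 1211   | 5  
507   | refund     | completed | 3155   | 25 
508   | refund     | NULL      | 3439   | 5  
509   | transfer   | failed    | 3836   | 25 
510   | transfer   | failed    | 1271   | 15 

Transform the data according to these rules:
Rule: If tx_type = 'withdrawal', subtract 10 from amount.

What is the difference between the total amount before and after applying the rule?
20

Step 1: Original sum of amount = 23584
Step 2: 2 records have tx_type = 'withdrawal'
Step 3: Each affected record changes by -10
Step 4: Total change = 2 × -10 = -20
Step 5: New sum = 23584 + -20 = 23564
Step 6: Difference = |23564 - 23584| = 20
        (Sum decreased by 20)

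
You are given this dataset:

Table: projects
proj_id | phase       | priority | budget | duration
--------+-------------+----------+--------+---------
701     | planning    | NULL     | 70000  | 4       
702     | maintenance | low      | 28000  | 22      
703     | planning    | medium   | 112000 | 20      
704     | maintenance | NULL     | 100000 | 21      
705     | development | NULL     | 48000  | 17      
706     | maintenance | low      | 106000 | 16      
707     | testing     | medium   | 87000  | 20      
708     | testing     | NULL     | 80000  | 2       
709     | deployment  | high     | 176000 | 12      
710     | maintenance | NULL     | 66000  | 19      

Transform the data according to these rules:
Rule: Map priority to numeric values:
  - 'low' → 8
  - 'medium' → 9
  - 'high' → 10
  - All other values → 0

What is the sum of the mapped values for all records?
44

Step 1: Apply mapping to each record
Step 2: Count by status:
  'low': 2 records × 8 = 16
  'medium': 2 records × 9 = 18
  'high': 1 records × 10 = 10
Step 3: Sum all mapped values = 44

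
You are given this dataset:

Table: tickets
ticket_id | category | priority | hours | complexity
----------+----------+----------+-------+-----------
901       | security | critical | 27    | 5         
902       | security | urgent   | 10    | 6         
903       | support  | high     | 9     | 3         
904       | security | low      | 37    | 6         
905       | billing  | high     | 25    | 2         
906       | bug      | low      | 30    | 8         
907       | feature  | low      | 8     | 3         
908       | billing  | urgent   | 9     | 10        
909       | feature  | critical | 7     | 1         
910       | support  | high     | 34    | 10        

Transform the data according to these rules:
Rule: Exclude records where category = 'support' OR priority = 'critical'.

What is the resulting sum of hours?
119

Step 1: Find records where category = 'support' OR priority = 'critical'
Step 2: 4 records match, summing to 77
Step 3: Original sum: 196
Step 4: Remaining sum = 196 - 77 = 119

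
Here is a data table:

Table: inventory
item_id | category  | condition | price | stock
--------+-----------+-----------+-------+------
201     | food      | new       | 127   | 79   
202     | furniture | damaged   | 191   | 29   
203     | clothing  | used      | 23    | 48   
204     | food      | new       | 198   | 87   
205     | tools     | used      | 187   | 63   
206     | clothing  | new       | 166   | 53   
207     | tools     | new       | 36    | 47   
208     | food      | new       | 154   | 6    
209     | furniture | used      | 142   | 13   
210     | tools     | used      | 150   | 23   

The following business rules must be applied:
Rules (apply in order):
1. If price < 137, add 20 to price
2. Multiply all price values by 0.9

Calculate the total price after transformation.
1290.6

Step 1: Apply Rule 1 - Add 20 to records with price < 137
  - 3 records affected: 186 + (3 × 20) = 246
  - Unaffected records: 1188
  - Sum after Rule 1: 1434
Step 2: Apply Rule 2 - Multiply all by 0.9
  - 1434 × 0.9 = 1290.6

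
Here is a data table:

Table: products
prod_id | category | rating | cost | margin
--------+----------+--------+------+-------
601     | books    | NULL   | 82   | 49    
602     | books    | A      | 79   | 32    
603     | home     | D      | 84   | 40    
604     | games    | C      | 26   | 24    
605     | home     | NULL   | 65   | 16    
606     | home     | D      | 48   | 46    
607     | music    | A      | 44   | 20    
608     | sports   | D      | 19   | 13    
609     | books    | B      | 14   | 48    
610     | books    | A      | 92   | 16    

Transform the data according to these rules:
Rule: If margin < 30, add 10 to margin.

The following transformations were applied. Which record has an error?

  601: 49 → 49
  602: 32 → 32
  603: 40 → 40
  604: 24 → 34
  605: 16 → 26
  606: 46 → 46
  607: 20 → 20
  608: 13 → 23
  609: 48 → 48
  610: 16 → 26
Record 607 has an error. The correct transformed value should be 30, not 20.

Step 1: Check each record against the rule
Step 2: Record 607 has margin = 20
Step 3: Since 20 < 30, the bonus should have been applied
Step 4: Correct value = 30, but claimed value = 20
Conclusion: Record 607 has the error.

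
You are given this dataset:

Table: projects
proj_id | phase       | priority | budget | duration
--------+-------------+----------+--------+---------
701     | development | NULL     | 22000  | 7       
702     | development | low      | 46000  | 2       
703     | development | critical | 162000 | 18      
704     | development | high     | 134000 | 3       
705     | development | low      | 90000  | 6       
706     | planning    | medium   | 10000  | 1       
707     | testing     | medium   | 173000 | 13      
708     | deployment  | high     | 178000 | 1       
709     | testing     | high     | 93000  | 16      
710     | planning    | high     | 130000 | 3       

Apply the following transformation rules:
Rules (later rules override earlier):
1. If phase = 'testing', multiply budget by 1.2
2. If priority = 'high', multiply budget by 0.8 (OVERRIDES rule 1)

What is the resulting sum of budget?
965600.0

Step 1: Rule 2 takes priority for records with priority = 'high'
  - 4 records: 535000 × 0.8 = 428000.0
Step 2: Rule 1 applies to remaining records with phase = 'testing'
  - 1 records: 173000 × 1.2 = 207600.0
Step 3: Other records unchanged: 330000
Step 4: Final sum = 428000.0 + 207600.0 + 330000 = 965600.0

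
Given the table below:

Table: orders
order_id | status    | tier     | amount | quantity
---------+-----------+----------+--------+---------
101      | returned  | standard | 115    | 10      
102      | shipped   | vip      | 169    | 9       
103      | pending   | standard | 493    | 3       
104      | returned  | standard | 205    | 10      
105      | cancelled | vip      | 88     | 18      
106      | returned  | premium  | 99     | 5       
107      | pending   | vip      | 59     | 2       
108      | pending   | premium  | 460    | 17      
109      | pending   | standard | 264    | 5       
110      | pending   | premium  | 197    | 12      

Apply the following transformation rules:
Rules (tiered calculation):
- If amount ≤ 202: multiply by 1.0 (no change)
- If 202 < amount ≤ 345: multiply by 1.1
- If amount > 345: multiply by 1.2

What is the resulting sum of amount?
2386.5

Step 1: Tier 1 (amount ≤ 202): 6 records, sum = 727 × 1.0 = 727.0
Step 2: Tier 2 (202 < amount ≤ 345): 2 records, sum = 469 × 1.1 = 515.9
Step 3: Tier 3 (amount > 345): 2 records, sum = 953 × 1.2 = 1143.6
Step 4: Final sum = 727.0 + 515.9 + 1143.6 = 2386.5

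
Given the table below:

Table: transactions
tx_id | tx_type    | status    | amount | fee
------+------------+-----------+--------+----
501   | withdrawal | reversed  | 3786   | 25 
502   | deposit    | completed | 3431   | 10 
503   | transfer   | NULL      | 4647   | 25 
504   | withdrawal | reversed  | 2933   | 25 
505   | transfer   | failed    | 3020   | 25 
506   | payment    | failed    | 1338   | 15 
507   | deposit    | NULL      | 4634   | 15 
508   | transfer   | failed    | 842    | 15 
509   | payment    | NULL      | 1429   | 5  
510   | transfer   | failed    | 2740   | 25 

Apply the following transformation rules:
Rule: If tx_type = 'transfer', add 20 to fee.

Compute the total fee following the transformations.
265

Step 1: Count records where tx_type = 'transfer': 4
Step 2: Total bonus added: 4 × 20 = 80
Step 3: Original sum of fee: 185
Step 4: Final sum = 185 + 80 = 265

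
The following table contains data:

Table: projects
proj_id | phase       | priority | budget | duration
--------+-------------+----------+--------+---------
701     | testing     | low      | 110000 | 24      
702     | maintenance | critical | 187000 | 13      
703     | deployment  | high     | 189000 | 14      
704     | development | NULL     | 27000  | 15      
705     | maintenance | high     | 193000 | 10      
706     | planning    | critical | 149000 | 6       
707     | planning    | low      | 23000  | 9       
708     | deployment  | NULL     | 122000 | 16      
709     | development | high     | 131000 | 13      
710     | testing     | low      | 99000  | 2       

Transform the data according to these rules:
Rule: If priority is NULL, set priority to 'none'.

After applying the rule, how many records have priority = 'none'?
2

Step 1: Count records where priority IS NULL
Step 2: Found 2 records with NULL priority
Step 3: These records will have priority set to 'none'
Step 4: Records already having priority = 'none': 0
Step 5: Answer: 2 + 0 = 2 records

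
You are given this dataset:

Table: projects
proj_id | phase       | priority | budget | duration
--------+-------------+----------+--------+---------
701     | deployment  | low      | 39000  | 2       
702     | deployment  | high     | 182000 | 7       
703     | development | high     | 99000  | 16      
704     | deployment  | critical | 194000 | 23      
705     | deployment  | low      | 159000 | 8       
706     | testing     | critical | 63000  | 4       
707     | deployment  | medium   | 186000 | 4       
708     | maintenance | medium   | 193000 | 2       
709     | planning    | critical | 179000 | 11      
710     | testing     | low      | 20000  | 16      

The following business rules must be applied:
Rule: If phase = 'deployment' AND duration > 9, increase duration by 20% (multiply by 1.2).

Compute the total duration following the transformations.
97.6

Step 1: Find records where phase = 'deployment' AND duration > 9
Step 2: 1 records match, summing to 23
Step 3: After multiplier: 23 × 1.2 = 27.6
Step 4: Unaffected records sum: 70
Step 5: Final sum = 27.6 + 70 = 97.6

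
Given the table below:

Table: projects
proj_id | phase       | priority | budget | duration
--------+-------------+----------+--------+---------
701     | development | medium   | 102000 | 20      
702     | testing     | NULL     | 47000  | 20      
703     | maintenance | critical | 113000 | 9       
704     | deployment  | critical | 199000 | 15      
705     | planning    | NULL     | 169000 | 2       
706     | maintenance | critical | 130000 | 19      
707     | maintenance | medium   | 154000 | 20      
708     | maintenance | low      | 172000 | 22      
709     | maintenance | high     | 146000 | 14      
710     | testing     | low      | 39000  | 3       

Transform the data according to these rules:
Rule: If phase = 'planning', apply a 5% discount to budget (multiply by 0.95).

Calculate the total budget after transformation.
1262550.0

Step 1: Records with phase = 'planning' have total budget = 169000
Step 2: Apply multiplier: 169000 × 0.95 = 160550.0
Step 3: Other records total: 1102000
Step 4: Final sum = 160550.0 + 1102000 = 1262550.0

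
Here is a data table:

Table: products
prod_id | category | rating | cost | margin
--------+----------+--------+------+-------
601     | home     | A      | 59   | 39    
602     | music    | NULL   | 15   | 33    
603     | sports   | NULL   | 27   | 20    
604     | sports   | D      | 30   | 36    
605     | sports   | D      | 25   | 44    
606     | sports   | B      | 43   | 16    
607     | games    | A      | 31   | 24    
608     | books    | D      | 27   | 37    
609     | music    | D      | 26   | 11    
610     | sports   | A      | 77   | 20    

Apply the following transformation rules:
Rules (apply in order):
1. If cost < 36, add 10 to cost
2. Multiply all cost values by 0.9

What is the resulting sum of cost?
387.0

Step 1: Apply Rule 1 - Add 10 to records with cost < 36
  - 7 records affected: 181 + (7 × 10) = 251
  - Unaffected records: 179
  - Sum after Rule 1: 430
Step 2: Apply Rule 2 - Multiply all by 0.9
  - 430 × 0.9 = 387.0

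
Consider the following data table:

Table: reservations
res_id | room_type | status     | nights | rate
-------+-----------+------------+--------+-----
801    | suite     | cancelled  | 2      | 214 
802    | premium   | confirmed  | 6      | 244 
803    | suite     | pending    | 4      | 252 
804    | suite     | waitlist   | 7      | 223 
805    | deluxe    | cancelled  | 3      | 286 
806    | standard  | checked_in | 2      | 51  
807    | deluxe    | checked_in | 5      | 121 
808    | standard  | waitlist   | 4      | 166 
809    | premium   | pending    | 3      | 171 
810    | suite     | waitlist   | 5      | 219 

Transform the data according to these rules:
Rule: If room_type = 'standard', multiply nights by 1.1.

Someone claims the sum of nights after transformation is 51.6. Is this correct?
No, the correct result is 41.6.

Step 1: Calculate the correct sum after transformation
Step 2: Apply multiplier 1.1 to records where room_type = 'standard'
Step 3: Correct result = 41.6
Step 4: Claimed result = 51.6
Step 5: 41.6 ≠ 51.6
Conclusion: The claimed result is incorrect. The correct answer is 41.6.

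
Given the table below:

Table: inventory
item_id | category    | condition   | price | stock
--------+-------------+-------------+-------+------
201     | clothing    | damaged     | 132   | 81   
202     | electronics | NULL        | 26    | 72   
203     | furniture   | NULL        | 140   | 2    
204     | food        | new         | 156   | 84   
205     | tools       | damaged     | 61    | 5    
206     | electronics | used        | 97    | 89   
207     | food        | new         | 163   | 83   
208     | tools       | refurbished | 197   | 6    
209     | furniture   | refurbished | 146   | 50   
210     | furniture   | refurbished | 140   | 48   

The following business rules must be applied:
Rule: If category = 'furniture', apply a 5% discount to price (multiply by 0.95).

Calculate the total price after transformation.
1236.7

Step 1: Records with category = 'furniture' have total price = 426
Step 2: Apply multiplier: 426 × 0.95 = 404.7
Step 3: Other records total: 832
Step 4: Final sum = 404.7 + 832 = 1236.7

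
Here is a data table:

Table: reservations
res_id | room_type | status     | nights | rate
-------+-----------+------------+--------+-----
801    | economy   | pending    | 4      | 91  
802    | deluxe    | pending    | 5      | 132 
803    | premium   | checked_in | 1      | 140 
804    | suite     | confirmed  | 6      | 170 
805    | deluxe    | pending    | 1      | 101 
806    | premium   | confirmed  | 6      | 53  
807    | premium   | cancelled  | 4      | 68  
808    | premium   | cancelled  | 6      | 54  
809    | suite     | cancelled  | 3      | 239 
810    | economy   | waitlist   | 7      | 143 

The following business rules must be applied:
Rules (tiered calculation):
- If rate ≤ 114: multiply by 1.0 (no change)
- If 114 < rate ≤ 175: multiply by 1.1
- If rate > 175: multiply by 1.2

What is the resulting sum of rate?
1297.3

Step 1: Tier 1 (rate ≤ 114): 5 records, sum = 367 × 1.0 = 367.0
Step 2: Tier 2 (114 < rate ≤ 175): 4 records, sum = 585 × 1.1 = 643.5
Step 3: Tier 3 (rate > 175): 1 records, sum = 239 × 1.2 = 286.8
Step 4: Final sum = 367.0 + 643.5 + 286.8 = 1297.3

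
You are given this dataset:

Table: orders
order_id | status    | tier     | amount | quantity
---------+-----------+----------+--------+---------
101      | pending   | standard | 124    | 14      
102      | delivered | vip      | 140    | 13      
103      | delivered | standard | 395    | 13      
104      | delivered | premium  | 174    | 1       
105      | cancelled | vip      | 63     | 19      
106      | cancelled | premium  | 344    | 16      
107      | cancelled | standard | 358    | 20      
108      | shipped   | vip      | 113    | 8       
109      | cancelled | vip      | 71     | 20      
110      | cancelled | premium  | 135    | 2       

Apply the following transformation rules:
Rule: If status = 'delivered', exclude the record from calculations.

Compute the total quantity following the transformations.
99

Step 1: Identify records where status = 'delivered'
Step 2: The excluded records sum to 27
Step 3: Original total quantity = 126
Step 4: Remaining total = 126 - 27 = 99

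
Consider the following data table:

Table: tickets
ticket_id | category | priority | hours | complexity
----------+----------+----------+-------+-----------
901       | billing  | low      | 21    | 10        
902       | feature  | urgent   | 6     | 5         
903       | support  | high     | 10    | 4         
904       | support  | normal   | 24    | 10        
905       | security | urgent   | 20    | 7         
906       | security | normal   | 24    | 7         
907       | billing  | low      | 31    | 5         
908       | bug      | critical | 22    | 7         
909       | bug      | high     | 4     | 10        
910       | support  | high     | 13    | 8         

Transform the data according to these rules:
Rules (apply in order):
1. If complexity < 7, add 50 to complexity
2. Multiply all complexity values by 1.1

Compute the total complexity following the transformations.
245.3

Step 1: Apply Rule 1 - Add 50 to records with complexity < 7
  - 3 records affected: 14 + (3 × 50) = 164
  - Unaffected records: 59
  - Sum after Rule 1: 223
Step 2: Apply Rule 2 - Multiply all by 1.1
  - 223 × 1.1 = 245.3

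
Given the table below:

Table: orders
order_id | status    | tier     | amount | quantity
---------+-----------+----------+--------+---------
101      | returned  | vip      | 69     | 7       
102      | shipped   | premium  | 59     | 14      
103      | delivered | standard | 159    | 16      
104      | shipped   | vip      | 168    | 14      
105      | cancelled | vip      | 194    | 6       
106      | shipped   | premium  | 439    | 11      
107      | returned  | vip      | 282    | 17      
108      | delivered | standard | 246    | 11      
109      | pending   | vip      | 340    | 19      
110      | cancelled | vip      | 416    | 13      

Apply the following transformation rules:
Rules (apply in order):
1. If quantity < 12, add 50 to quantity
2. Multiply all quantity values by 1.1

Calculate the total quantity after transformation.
360.8

Step 1: Apply Rule 1 - Add 50 to records with quantity < 12
  - 4 records affected: 35 + (4 × 50) = 235
  - Unaffected records: 93
  - Sum after Rule 1: 328
Step 2: Apply Rule 2 - Multiply all by 1.1
  - 328 × 1.1 = 360.8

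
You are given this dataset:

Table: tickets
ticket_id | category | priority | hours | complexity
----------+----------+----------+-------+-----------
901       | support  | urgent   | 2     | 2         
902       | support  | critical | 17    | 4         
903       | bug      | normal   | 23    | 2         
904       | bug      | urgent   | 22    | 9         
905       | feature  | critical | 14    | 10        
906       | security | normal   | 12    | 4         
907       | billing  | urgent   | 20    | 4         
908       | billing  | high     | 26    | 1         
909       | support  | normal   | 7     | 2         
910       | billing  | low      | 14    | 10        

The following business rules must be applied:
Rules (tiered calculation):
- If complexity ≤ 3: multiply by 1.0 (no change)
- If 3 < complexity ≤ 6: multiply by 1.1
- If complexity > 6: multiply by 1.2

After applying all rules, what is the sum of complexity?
55.0

Step 1: Tier 1 (complexity ≤ 3): 4 records, sum = 7 × 1.0 = 7.0
Step 2: Tier 2 (3 < complexity ≤ 6): 3 records, sum = 12 × 1.1 = 13.2
Step 3: Tier 3 (complexity > 6): 3 records, sum = 29 × 1.2 = 34.8
Step 4: Final sum = 7.0 + 13.2 + 34.8 = 55.0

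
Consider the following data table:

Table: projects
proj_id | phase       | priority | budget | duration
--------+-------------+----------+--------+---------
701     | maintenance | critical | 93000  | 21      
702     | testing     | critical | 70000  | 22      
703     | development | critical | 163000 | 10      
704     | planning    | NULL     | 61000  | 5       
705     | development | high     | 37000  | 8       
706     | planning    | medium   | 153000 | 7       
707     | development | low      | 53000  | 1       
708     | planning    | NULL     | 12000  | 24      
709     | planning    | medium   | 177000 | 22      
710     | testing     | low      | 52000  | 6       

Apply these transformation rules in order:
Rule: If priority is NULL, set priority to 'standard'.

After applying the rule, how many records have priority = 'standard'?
2

Step 1: Count records where priority IS NULL
Step 2: Found 2 records with NULL priority
Step 3: These records will have priority set to 'standard'
Step 4: Records already having priority = 'standard': 0
Step 5: Answer: 2 + 0 = 2 records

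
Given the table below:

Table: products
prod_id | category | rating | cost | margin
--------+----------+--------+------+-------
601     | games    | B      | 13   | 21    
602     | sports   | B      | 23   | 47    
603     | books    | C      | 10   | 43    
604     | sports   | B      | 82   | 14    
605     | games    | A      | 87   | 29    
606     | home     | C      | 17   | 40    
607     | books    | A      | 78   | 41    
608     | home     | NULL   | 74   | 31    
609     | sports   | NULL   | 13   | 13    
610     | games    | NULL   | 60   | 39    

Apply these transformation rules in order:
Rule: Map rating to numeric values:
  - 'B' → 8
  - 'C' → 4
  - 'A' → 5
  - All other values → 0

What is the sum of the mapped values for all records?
42

Step 1: Apply mapping to each record
Step 2: Count by status:
  'B': 3 records × 8 = 24
  'C': 2 records × 4 = 8
  'A': 2 records × 5 = 10
Step 3: Sum all mapped values = 42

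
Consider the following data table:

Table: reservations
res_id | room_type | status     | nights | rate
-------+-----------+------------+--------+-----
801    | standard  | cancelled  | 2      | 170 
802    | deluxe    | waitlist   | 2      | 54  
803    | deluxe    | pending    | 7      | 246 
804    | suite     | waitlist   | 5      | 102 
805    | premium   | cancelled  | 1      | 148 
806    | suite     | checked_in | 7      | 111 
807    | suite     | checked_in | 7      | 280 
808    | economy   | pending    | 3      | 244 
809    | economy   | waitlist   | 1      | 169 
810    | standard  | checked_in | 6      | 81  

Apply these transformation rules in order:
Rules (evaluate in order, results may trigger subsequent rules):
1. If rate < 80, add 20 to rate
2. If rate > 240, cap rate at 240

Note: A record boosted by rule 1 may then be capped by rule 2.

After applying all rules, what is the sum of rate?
1575

Step 1: Apply rule 1 to records with rate < 80
  - 1 records get bonus of 20
  - Of these, 0 records then exceed 240 and get capped
Step 2: Apply rule 2 to records with rate > 240
  - 3 records (original) are capped
Step 3: Calculate final sum = 1575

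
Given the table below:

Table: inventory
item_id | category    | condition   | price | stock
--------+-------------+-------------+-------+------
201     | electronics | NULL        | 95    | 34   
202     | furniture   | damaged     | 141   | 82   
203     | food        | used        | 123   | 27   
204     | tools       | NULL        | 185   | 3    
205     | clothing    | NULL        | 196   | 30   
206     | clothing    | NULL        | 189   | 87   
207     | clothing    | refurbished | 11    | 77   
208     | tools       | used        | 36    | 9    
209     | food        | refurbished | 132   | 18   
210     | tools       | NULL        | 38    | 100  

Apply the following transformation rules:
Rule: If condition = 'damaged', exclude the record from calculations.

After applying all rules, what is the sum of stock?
385

Step 1: Identify records where condition = 'damaged'
Step 2: The excluded records sum to 82
Step 3: Original total stock = 467
Step 4: Remaining total = 467 - 82 = 385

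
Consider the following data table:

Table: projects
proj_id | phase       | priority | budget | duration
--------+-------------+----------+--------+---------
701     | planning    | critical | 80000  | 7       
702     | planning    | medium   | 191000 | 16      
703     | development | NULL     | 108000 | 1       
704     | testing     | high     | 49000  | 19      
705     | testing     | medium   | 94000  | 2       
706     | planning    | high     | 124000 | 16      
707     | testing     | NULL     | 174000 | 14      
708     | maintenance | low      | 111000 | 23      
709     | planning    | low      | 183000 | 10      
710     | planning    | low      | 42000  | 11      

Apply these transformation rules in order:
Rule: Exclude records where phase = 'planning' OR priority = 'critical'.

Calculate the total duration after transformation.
59

Step 1: Find records where phase = 'planning' OR priority = 'critical'
Step 2: 5 records match, summing to 60
Step 3: Original sum: 119
Step 4: Remaining sum = 119 - 60 = 59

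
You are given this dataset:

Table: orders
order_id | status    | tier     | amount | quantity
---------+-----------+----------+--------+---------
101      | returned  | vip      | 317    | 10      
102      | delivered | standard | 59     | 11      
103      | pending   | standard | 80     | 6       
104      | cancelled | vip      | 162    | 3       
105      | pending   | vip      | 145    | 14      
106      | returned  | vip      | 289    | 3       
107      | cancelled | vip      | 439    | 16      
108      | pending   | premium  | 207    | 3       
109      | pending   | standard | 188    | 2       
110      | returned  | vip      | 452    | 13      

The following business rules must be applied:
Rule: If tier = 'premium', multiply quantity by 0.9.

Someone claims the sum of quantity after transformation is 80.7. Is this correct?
Yes, the result is correct.

Step 1: Calculate the correct sum after transformation
Step 2: Apply multiplier 0.9 to records where tier = 'premium'
Step 3: Correct result = 80.7
Step 4: Claimed result = 80.7
Step 5: 80.7 = 80.7 ✓
Conclusion: The claimed result is correct.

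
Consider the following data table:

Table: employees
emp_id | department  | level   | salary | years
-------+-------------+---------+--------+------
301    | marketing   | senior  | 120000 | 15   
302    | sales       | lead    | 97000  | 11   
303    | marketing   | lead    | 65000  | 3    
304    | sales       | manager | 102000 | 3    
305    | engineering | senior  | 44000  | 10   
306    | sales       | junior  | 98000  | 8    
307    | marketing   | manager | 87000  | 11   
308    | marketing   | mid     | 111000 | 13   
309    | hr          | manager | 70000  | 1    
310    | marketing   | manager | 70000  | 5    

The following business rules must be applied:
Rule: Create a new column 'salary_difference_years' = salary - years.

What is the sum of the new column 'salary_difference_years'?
863920

Step 1: For each record, compute salary - years
Example calculations:
  120000 - 15 = 119985
  97000 - 11 = 96989
  65000 - 3 = 64997
  ...
Step 2: Sum all derived values
Step 3: Total = 863920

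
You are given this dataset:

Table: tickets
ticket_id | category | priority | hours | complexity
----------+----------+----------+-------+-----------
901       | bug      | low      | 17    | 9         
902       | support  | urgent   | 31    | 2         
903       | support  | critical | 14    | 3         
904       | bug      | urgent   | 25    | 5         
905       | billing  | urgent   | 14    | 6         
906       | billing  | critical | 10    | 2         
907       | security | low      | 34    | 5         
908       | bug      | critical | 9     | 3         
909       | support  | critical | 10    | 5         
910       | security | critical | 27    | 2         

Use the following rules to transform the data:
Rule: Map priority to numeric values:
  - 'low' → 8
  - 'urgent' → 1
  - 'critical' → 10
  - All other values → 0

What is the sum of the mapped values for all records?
69

Step 1: Apply mapping to each record
Step 2: Count by status:
  'low': 2 records × 8 = 16
  'urgent': 3 records × 1 = 3
  'critical': 5 records × 10 = 50
Step 3: Sum all mapped values = 69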